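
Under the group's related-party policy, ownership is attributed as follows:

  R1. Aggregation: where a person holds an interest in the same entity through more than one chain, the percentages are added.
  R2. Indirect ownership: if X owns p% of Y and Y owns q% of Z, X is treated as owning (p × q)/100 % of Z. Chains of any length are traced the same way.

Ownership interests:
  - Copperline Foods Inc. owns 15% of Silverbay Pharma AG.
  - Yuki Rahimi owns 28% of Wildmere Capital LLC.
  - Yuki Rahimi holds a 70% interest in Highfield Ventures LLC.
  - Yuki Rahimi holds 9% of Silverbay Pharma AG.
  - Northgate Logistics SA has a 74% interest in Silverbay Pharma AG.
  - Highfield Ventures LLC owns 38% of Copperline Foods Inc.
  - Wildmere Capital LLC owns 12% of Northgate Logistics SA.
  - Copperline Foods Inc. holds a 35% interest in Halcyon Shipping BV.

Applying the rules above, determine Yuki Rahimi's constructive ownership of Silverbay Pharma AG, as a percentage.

15.4764%

Chain via Wildmere Capital LLC → Northgate Logistics SA (R2): 28% × 12% × 74% = 2.4864% of Silverbay Pharma AG.
Chain via Highfield Ventures LLC → Copperline Foods Inc. (R2): 70% × 38% × 15% = 3.99% of Silverbay Pharma AG.
Direct interest in Silverbay Pharma AG: 9%.
Aggregating (R1): 2.4864% + 3.99% + 9% = 15.4764%.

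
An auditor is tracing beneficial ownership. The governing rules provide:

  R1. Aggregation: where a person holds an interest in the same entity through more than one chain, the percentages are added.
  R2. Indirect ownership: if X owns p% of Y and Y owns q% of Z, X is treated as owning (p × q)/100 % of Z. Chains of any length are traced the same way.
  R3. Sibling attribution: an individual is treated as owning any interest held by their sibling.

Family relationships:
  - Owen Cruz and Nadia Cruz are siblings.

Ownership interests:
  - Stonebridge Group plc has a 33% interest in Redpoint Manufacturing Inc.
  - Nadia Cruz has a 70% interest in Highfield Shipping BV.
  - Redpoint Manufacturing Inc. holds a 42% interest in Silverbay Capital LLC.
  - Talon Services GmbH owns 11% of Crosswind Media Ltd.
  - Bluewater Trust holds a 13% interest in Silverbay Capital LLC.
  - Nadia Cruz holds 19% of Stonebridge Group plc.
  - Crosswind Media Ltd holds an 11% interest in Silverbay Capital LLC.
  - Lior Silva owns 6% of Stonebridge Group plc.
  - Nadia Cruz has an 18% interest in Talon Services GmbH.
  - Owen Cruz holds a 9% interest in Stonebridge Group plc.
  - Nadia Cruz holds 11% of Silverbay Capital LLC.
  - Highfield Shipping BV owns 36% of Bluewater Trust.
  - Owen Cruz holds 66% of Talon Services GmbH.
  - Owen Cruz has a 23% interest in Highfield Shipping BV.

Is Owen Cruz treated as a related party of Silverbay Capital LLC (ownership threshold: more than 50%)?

No

By sibling attribution (R3), Owen Cruz is treated as also owning Nadia Cruz's interest in Talon Services GmbH, giving 66% + 18% = 84%.
By sibling attribution (R3), Owen Cruz is treated as also owning Nadia Cruz's interest in Stonebridge Group plc, giving 9% + 19% = 28%.
By sibling attribution (R3), Owen Cruz is treated as also owning Nadia Cruz's interest in Highfield Shipping BV, giving 23% + 70% = 93%.
By sibling attribution (R3), Owen Cruz is treated as owning Nadia Cruz's 11% interest in Silverbay Capital LLC.
Chain via Talon Services GmbH → Crosswind Media Ltd (R2): 84% × 11% × 11% = 1.0164% of Silverbay Capital LLC.
Chain via Stonebridge Group plc → Redpoint Manufacturing Inc. (R2): 28% × 33% × 42% = 3.8808% of Silverbay Capital LLC.
Chain via Highfield Shipping BV → Bluewater Trust (R2): 93% × 36% × 13% = 4.3524% of Silverbay Capital LLC.
Direct interest in Silverbay Capital LLC: 11%.
Aggregating (R1): 1.0164% + 3.8808% + 4.3524% + 11% = 20.2496%.
20.2496% does not exceed the 50% threshold, so Owen is not a related party to Silverbay Capital LLC.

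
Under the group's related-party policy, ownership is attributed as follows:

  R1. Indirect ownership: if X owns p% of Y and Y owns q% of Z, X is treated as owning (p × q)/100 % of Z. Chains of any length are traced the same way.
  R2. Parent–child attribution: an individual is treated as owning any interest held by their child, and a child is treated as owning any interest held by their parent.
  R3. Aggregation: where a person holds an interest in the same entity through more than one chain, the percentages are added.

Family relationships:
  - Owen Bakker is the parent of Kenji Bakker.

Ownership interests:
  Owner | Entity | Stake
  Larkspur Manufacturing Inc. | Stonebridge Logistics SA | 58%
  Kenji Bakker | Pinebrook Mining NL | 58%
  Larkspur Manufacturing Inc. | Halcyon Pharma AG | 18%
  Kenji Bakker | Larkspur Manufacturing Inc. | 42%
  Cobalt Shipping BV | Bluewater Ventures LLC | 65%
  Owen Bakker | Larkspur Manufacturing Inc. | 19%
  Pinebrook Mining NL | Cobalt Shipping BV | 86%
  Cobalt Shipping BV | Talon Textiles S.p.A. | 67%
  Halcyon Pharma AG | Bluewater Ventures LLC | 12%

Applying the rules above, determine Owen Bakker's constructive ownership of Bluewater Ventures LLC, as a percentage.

By parent–child attribution (R2), Owen Bakker is treated as also owning Kenji Bakker's interest in Larkspur Manufacturing Inc, giving 19% + 42% = 61%.
By parent–child attribution (R2), Owen Bakker is treated as owning Kenji Bakker's 58% interest in Pinebrook Mining NL.
Chain via Larkspur Manufacturing Inc. → Halcyon Pharma AG (R1): 61% × 18% × 12% = 1.3176% of Bluewater Ventures LLC.
Chain via Pinebrook Mining NL → Cobalt Shipping BV (R1): 58% × 86% × 65% = 32.422% of Bluewater Ventures LLC.
Aggregating (R3): 1.3176% + 32.422% = 33.7396%.

33.7396%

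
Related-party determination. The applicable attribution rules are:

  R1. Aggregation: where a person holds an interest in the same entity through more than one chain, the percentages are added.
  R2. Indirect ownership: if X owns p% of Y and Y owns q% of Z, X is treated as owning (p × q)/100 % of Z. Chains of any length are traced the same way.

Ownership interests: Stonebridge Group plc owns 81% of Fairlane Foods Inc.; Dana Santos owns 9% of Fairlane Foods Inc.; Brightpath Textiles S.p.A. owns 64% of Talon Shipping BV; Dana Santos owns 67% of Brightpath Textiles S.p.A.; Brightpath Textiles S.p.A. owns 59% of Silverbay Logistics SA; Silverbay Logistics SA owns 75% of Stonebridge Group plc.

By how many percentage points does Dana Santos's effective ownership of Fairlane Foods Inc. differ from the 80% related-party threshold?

Chain via Brightpath Textiles S.p.A. → Silverbay Logistics SA → Stonebridge Group plc (R2): 67% × 59% × 75% × 81% = 24.014475% of Fairlane Foods Inc.
Direct interest in Fairlane Foods Inc: 9%.
Aggregating (R1): 24.014475% + 9% = 33.014475%.
33.014475% falls short of the 80% threshold by 46.985525 percentage points.

46.985525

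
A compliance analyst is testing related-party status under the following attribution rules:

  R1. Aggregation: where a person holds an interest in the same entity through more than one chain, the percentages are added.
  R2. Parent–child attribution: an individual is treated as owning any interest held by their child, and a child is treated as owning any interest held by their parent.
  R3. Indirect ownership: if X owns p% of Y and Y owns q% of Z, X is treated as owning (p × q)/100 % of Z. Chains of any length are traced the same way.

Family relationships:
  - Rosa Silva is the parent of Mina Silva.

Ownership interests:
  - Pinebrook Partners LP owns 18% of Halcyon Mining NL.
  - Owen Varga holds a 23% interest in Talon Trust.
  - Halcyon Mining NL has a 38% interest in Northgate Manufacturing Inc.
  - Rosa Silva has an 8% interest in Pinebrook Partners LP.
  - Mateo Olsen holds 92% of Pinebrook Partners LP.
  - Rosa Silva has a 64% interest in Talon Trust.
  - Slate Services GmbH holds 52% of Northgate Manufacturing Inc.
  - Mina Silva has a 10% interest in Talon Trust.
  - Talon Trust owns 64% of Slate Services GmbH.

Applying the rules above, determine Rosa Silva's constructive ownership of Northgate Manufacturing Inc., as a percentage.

By parent–child attribution (R2), Rosa Silva is treated as also owning Mina Silva's interest in Talon Trust, giving 64% + 10% = 74%.
Chain via Talon Trust → Slate Services GmbH (R3): 74% × 64% × 52% = 24.6272% of Northgate Manufacturing Inc.
Chain via Pinebrook Partners LP → Halcyon Mining NL (R3): 8% × 18% × 38% = 0.5472% of Northgate Manufacturing Inc.
Aggregating (R1): 24.6272% + 0.5472% = 25.1744%.

25.1744%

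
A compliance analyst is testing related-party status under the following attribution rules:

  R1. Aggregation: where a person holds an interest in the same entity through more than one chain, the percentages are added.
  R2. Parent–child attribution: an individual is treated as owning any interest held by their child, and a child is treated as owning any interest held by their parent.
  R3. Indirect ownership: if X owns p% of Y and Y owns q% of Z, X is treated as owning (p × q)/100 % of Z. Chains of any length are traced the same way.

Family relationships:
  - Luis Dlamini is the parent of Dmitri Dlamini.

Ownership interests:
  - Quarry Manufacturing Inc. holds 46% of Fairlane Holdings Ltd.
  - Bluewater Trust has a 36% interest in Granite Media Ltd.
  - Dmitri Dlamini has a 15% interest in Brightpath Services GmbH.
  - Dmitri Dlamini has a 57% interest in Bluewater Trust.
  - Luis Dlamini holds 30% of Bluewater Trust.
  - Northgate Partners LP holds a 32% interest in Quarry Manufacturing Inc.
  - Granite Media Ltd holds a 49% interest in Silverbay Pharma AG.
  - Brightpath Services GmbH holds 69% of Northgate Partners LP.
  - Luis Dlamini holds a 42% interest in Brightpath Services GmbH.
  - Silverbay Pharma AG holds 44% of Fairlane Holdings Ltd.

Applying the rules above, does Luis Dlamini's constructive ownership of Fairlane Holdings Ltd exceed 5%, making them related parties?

Yes

By parent–child attribution (R2), Luis Dlamini is treated as also owning Dmitri Dlamini's interest in Bluewater Trust, giving 30% + 57% = 87%.
By parent–child attribution (R2), Luis Dlamini is treated as also owning Dmitri Dlamini's interest in Brightpath Services GmbH, giving 42% + 15% = 57%.
Chain via Bluewater Trust → Granite Media Ltd → Silverbay Pharma AG (R3): 87% × 36% × 49% × 44% = 6.752592% of Fairlane Holdings Ltd.
Chain via Brightpath Services GmbH → Northgate Partners LP → Quarry Manufacturing Inc. (R3): 57% × 69% × 32% × 46% = 5.789376% of Fairlane Holdings Ltd.
Aggregating (R1): 6.752592% + 5.789376% = 12.541968%.
12.541968% exceeds the 5% threshold, so Luis is a related party to Fairlane Holdings Ltd.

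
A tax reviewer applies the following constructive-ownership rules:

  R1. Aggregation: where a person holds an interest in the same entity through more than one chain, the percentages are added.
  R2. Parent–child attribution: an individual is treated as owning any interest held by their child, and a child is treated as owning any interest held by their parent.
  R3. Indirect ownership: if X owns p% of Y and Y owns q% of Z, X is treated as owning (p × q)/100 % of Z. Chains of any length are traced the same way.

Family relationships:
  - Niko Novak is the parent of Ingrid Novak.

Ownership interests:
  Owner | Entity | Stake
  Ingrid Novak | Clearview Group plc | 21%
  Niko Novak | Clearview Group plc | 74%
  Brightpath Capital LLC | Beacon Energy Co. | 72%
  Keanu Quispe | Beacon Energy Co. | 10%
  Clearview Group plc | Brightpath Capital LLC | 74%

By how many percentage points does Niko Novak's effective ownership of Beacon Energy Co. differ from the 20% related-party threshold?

By parent–child attribution (R2), Niko Novak is treated as also owning Ingrid Novak's interest in Clearview Group plc, giving 74% + 21% = 95%.
Chain via Clearview Group plc → Brightpath Capital LLC (R3): 95% × 74% × 72% = 50.616% of Beacon Energy Co.
50.616% exceeds the 20% threshold by 30.616 percentage points.

30.616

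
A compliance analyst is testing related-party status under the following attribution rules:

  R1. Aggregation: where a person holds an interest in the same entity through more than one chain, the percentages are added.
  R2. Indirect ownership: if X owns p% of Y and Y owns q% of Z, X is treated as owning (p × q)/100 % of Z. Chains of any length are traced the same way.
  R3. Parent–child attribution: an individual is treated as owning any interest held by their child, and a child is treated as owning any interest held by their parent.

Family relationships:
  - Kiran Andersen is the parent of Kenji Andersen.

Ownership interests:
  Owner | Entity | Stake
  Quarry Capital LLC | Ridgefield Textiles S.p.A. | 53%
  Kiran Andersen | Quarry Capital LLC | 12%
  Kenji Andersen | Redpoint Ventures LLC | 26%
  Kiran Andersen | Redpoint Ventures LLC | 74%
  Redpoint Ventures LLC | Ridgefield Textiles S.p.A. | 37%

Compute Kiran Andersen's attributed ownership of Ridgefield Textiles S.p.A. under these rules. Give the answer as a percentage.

43.36%

By parent–child attribution (R3), Kiran Andersen is treated as also owning Kenji Andersen's interest in Redpoint Ventures LLC, giving 74% + 26% = 100%.
Chain via Quarry Capital LLC (R2): 12% × 53% = 6.36% of Ridgefield Textiles S.p.A.
Chain via Redpoint Ventures LLC (R2): 100% × 37% = 37% of Ridgefield Textiles S.p.A.
Aggregating (R1): 6.36% + 37% = 43.36%.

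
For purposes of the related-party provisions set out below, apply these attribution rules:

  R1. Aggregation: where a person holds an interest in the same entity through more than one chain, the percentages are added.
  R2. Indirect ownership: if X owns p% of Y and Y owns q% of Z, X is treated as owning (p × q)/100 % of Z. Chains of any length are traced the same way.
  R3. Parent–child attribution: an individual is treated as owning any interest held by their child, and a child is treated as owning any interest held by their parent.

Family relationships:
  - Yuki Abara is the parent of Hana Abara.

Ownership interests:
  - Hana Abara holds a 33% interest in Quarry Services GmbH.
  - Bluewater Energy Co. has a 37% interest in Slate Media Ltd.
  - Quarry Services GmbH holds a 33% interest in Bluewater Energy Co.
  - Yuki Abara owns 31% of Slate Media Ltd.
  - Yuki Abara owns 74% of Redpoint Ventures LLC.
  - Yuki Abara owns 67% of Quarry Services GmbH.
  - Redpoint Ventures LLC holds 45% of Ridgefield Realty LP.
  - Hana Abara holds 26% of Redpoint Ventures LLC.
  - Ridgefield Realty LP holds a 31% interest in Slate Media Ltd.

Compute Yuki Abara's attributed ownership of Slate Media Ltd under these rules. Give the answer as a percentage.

By parent–child attribution (R3), Yuki Abara is treated as also owning Hana Abara's interest in Quarry Services GmbH, giving 67% + 33% = 100%.
By parent–child attribution (R3), Yuki Abara is treated as also owning Hana Abara's interest in Redpoint Ventures LLC, giving 74% + 26% = 100%.
Chain via Quarry Services GmbH → Bluewater Energy Co. (R2): 100% × 33% × 37% = 12.21% of Slate Media Ltd.
Chain via Redpoint Ventures LLC → Ridgefield Realty LP (R2): 100% × 45% × 31% = 13.95% of Slate Media Ltd.
Direct interest in Slate Media Ltd: 31%.
Aggregating (R1): 12.21% + 13.95% + 31% = 57.16%.

57.16%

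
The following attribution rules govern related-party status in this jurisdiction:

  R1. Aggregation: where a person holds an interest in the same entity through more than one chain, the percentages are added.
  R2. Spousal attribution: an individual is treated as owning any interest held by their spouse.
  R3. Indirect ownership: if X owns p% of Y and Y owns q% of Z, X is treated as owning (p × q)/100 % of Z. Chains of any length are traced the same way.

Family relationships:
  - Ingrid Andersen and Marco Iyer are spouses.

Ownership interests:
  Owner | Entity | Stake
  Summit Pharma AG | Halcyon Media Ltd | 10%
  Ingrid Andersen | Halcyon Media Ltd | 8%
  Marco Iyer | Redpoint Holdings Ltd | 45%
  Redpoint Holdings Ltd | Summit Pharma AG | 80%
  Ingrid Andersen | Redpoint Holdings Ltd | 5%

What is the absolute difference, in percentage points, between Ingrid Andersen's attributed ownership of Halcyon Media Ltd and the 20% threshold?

8

By spousal attribution (R2), Ingrid Andersen is treated as also owning Marco Iyer's interest in Redpoint Holdings Ltd, giving 5% + 45% = 50%.
Chain via Redpoint Holdings Ltd → Summit Pharma AG (R3): 50% × 80% × 10% = 4% of Halcyon Media Ltd.
Direct interest in Halcyon Media Ltd: 8%.
Aggregating (R1): 4% + 8% = 12%.
12% falls short of the 20% threshold by 8 percentage points.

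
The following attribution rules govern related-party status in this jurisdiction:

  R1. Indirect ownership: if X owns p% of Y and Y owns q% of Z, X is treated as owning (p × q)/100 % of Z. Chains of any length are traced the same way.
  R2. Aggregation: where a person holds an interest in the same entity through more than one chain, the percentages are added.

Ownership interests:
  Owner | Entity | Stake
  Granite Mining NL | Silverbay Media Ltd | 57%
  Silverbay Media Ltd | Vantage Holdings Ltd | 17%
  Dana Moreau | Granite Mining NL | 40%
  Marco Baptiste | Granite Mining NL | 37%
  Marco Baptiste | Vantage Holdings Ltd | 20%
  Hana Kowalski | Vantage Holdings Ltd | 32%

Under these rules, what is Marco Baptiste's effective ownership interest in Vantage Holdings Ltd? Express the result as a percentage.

23.5853%

Chain via Granite Mining NL → Silverbay Media Ltd (R1): 37% × 57% × 17% = 3.5853% of Vantage Holdings Ltd.
Direct interest in Vantage Holdings Ltd: 20%.
Aggregating (R2): 3.5853% + 20% = 23.5853%.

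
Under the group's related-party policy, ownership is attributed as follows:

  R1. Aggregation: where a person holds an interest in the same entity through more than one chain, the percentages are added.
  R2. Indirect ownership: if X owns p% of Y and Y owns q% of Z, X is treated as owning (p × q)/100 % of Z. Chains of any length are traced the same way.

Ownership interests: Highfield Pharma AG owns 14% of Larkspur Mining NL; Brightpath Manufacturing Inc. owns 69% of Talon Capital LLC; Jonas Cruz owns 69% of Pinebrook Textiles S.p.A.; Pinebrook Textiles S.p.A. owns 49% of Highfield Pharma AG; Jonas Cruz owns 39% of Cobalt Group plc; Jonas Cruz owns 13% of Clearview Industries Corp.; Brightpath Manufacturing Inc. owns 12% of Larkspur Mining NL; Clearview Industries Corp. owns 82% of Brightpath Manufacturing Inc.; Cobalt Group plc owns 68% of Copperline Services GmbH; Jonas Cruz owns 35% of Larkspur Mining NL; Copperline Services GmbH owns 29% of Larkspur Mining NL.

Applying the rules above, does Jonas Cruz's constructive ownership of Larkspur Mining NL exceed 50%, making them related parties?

Chain via Cobalt Group plc → Copperline Services GmbH (R2): 39% × 68% × 29% = 7.6908% of Larkspur Mining NL.
Chain via Pinebrook Textiles S.p.A. → Highfield Pharma AG (R2): 69% × 49% × 14% = 4.7334% of Larkspur Mining NL.
Chain via Clearview Industries Corp. → Brightpath Manufacturing Inc. (R2): 13% × 82% × 12% = 1.2792% of Larkspur Mining NL.
Direct interest in Larkspur Mining NL: 35%.
Aggregating (R1): 7.6908% + 4.7334% + 1.2792% + 35% = 48.7034%.
48.7034% does not exceed the 50% threshold, so Jonas is not a related party to Larkspur Mining NL.

No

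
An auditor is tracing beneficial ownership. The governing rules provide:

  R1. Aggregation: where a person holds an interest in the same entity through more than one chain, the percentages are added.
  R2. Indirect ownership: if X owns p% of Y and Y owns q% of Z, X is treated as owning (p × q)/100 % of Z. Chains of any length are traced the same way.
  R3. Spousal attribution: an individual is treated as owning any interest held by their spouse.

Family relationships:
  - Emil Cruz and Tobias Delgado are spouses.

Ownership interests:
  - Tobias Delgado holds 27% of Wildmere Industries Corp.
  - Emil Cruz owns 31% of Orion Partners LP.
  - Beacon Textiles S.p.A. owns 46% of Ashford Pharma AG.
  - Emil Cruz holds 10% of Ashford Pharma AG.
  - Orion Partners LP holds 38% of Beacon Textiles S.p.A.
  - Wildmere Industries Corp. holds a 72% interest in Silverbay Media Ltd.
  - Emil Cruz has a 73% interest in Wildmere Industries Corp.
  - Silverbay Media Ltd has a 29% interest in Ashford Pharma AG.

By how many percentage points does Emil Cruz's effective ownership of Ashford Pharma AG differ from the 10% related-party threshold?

26.2988

By spousal attribution (R3), Emil Cruz is treated as also owning Tobias Delgado's interest in Wildmere Industries Corp, giving 73% + 27% = 100%.
Chain via Wildmere Industries Corp. → Silverbay Media Ltd (R2): 100% × 72% × 29% = 20.88% of Ashford Pharma AG.
Chain via Orion Partners LP → Beacon Textiles S.p.A. (R2): 31% × 38% × 46% = 5.4188% of Ashford Pharma AG.
Direct interest in Ashford Pharma AG: 10%.
Aggregating (R1): 20.88% + 5.4188% + 10% = 36.2988%.
36.2988% exceeds the 10% threshold by 26.2988 percentage points.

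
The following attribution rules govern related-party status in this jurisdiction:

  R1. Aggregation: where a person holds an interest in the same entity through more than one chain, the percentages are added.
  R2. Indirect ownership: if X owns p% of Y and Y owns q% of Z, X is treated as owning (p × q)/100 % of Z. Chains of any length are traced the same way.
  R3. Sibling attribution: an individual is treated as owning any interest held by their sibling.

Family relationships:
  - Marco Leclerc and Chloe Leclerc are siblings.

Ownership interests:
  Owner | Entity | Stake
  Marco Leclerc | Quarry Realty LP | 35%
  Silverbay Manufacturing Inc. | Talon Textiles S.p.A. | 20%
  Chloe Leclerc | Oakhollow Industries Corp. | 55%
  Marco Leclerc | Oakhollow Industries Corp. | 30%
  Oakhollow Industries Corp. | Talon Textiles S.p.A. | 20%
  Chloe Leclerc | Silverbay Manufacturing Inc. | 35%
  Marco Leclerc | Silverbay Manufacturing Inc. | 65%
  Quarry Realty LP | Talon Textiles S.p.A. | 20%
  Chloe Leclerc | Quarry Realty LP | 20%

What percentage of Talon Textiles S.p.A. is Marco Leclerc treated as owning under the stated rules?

By sibling attribution (R3), Marco Leclerc is treated as also owning Chloe Leclerc's interest in Oakhollow Industries Corp, giving 30% + 55% = 85%.
By sibling attribution (R3), Marco Leclerc is treated as also owning Chloe Leclerc's interest in Quarry Realty LP, giving 35% + 20% = 55%.
By sibling attribution (R3), Marco Leclerc is treated as also owning Chloe Leclerc's interest in Silverbay Manufacturing Inc, giving 65% + 35% = 100%.
Chain via Oakhollow Industries Corp. (R2): 85% × 20% = 17% of Talon Textiles S.p.A.
Chain via Quarry Realty LP (R2): 55% × 20% = 11% of Talon Textiles S.p.A.
Chain via Silverbay Manufacturing Inc. (R2): 100% × 20% = 20% of Talon Textiles S.p.A.
Aggregating (R1): 17% + 11% + 20% = 48%.

48%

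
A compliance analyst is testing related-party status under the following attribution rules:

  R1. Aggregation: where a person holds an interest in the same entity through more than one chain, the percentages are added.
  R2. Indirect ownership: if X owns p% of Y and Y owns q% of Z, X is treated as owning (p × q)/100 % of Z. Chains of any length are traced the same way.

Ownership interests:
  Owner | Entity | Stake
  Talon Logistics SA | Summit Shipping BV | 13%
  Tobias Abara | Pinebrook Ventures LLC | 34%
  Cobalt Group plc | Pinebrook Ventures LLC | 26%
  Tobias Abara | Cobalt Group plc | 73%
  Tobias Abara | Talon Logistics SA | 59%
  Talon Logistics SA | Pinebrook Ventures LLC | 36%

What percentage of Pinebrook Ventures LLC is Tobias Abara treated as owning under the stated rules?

Chain via Cobalt Group plc (R2): 73% × 26% = 18.98% of Pinebrook Ventures LLC.
Chain via Talon Logistics SA (R2): 59% × 36% = 21.24% of Pinebrook Ventures LLC.
Direct interest in Pinebrook Ventures LLC: 34%.
Aggregating (R1): 18.98% + 21.24% + 34% = 74.22%.

74.22%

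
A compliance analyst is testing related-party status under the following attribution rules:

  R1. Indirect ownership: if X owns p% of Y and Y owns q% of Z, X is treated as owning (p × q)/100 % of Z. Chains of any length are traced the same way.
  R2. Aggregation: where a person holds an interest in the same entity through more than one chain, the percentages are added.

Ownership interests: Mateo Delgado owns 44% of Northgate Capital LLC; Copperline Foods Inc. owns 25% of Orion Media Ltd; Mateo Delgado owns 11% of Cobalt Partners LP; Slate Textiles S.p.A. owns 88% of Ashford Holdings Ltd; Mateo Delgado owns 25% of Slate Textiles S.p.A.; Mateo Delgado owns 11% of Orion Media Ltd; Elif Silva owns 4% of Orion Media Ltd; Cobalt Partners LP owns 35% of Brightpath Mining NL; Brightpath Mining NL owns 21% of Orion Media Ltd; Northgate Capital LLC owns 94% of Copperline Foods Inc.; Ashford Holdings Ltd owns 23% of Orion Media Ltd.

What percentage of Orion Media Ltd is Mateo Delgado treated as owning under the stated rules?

27.2085%

Chain via Cobalt Partners LP → Brightpath Mining NL (R1): 11% × 35% × 21% = 0.8085% of Orion Media Ltd.
Chain via Slate Textiles S.p.A. → Ashford Holdings Ltd (R1): 25% × 88% × 23% = 5.06% of Orion Media Ltd.
Chain via Northgate Capital LLC → Copperline Foods Inc. (R1): 44% × 94% × 25% = 10.34% of Orion Media Ltd.
Direct interest in Orion Media Ltd: 11%.
Aggregating (R2): 0.8085% + 5.06% + 10.34% + 11% = 27.2085%.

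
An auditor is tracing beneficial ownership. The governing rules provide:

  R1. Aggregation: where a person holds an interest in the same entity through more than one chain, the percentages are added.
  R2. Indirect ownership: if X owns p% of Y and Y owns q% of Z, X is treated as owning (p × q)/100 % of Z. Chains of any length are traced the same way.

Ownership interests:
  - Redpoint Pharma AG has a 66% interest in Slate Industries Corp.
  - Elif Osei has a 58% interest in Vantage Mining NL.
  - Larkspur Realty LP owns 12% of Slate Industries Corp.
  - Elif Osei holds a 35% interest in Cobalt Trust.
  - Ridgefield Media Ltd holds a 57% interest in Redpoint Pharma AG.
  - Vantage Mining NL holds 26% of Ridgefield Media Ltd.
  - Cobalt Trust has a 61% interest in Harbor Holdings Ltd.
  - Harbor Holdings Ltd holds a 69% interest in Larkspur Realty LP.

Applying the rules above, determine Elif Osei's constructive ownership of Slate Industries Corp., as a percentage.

Chain via Cobalt Trust → Harbor Holdings Ltd → Larkspur Realty LP (R2): 35% × 61% × 69% × 12% = 1.76778% of Slate Industries Corp.
Chain via Vantage Mining NL → Ridgefield Media Ltd → Redpoint Pharma AG (R2): 58% × 26% × 57% × 66% = 5.673096% of Slate Industries Corp.
Aggregating (R1): 1.76778% + 5.673096% = 7.440876%.

7.440876%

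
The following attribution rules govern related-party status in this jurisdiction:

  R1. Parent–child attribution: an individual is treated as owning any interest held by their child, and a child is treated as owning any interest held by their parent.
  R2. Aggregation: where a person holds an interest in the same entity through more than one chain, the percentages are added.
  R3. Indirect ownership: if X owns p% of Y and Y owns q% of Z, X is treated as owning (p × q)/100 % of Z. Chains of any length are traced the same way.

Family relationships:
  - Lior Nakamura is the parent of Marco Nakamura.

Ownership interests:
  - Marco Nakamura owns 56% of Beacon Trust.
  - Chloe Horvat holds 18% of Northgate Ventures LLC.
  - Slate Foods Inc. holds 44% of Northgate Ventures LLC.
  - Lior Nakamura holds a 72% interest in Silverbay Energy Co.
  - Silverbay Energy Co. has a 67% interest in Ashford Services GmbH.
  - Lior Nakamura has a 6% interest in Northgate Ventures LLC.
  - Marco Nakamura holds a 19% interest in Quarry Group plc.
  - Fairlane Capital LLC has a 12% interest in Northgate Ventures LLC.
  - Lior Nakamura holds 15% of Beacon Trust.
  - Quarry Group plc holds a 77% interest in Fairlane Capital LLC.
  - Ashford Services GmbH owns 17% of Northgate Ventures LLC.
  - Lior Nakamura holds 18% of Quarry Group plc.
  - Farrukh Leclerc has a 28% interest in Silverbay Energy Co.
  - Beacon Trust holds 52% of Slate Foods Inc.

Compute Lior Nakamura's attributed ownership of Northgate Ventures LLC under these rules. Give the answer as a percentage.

33.8644%

By parent–child attribution (R1), Lior Nakamura is treated as also owning Marco Nakamura's interest in Quarry Group plc, giving 18% + 19% = 37%.
By parent–child attribution (R1), Lior Nakamura is treated as also owning Marco Nakamura's interest in Beacon Trust, giving 15% + 56% = 71%.
Chain via Quarry Group plc → Fairlane Capital LLC (R3): 37% × 77% × 12% = 3.4188% of Northgate Ventures LLC.
Chain via Silverbay Energy Co. → Ashford Services GmbH (R3): 72% × 67% × 17% = 8.2008% of Northgate Ventures LLC.
Chain via Beacon Trust → Slate Foods Inc. (R3): 71% × 52% × 44% = 16.2448% of Northgate Ventures LLC.
Direct interest in Northgate Ventures LLC: 6%.
Aggregating (R2): 3.4188% + 8.2008% + 16.2448% + 6% = 33.8644%.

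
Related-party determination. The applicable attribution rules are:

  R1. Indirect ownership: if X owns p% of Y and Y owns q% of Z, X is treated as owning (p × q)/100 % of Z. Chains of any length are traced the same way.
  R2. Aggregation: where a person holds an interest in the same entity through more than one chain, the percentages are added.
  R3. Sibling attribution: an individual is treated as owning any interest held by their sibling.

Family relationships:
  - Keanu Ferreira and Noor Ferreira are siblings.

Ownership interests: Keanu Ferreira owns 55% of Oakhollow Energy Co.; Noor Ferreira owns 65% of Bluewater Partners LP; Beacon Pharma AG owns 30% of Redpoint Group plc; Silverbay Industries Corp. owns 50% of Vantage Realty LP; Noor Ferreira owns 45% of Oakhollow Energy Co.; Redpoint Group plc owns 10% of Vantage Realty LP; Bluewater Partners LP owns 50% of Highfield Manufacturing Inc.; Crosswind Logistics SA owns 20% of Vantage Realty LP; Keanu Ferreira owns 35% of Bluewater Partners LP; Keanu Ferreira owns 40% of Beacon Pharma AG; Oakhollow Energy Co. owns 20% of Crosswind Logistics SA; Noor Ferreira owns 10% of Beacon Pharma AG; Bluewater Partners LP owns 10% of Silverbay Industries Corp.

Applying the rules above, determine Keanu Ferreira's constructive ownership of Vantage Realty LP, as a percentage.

By sibling attribution (R3), Keanu Ferreira is treated as also owning Noor Ferreira's interest in Beacon Pharma AG, giving 40% + 10% = 50%.
By sibling attribution (R3), Keanu Ferreira is treated as also owning Noor Ferreira's interest in Oakhollow Energy Co, giving 55% + 45% = 100%.
By sibling attribution (R3), Keanu Ferreira is treated as also owning Noor Ferreira's interest in Bluewater Partners LP, giving 35% + 65% = 100%.
Chain via Beacon Pharma AG → Redpoint Group plc (R1): 50% × 30% × 10% = 1.5% of Vantage Realty LP.
Chain via Oakhollow Energy Co. → Crosswind Logistics SA (R1): 100% × 20% × 20% = 4% of Vantage Realty LP.
Chain via Bluewater Partners LP → Silverbay Industries Corp. (R1): 100% × 10% × 50% = 5% of Vantage Realty LP.
Aggregating (R2): 1.5% + 4% + 5% = 10.5%.

10.5%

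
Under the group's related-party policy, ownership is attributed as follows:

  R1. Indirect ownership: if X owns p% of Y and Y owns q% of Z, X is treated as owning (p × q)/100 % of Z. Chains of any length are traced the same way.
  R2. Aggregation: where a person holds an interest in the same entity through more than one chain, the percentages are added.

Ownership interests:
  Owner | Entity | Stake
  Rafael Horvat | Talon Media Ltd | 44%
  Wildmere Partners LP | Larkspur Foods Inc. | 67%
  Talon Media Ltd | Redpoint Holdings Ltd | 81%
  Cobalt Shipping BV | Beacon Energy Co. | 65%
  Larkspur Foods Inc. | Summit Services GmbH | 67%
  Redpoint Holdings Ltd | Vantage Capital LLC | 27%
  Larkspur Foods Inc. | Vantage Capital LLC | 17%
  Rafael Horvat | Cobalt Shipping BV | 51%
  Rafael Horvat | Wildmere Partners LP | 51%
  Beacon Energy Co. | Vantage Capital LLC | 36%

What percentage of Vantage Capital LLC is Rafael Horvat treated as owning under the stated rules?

27.3657%

Chain via Wildmere Partners LP → Larkspur Foods Inc. (R1): 51% × 67% × 17% = 5.8089% of Vantage Capital LLC.
Chain via Talon Media Ltd → Redpoint Holdings Ltd (R1): 44% × 81% × 27% = 9.6228% of Vantage Capital LLC.
Chain via Cobalt Shipping BV → Beacon Energy Co. (R1): 51% × 65% × 36% = 11.934% of Vantage Capital LLC.
Aggregating (R2): 5.8089% + 9.6228% + 11.934% = 27.3657%.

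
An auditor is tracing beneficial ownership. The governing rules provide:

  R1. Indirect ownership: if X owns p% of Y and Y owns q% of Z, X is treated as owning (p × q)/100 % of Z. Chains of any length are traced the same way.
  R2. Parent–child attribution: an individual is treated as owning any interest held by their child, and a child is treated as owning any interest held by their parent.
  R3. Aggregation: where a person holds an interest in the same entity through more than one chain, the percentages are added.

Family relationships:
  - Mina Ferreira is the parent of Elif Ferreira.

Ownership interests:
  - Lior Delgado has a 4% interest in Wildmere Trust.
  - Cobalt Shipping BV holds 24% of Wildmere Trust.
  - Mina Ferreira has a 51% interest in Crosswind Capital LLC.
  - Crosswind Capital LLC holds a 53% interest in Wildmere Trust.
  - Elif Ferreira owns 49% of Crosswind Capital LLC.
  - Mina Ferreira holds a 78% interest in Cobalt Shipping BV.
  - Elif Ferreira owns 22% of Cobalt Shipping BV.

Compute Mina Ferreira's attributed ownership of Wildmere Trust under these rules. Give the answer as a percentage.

77%

By parent–child attribution (R2), Mina Ferreira is treated as also owning Elif Ferreira's interest in Cobalt Shipping BV, giving 78% + 22% = 100%.
By parent–child attribution (R2), Mina Ferreira is treated as also owning Elif Ferreira's interest in Crosswind Capital LLC, giving 51% + 49% = 100%.
Chain via Cobalt Shipping BV (R1): 100% × 24% = 24% of Wildmere Trust.
Chain via Crosswind Capital LLC (R1): 100% × 53% = 53% of Wildmere Trust.
Aggregating (R3): 24% + 53% = 77%.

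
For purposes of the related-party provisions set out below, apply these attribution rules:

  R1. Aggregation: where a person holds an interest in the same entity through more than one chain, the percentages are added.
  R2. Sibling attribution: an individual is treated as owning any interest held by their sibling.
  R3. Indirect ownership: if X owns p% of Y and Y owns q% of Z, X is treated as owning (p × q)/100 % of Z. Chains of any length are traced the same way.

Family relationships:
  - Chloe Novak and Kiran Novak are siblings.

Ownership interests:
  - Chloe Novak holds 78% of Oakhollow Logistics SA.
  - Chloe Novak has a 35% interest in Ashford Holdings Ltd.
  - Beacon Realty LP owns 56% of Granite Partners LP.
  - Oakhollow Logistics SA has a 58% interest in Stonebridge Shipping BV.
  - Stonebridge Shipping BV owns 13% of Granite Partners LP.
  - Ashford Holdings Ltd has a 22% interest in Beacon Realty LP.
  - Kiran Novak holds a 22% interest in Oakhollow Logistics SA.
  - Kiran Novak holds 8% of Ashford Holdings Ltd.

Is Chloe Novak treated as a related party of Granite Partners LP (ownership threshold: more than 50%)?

By sibling attribution (R2), Chloe Novak is treated as also owning Kiran Novak's interest in Oakhollow Logistics SA, giving 78% + 22% = 100%.
By sibling attribution (R2), Chloe Novak is treated as also owning Kiran Novak's interest in Ashford Holdings Ltd, giving 35% + 8% = 43%.
Chain via Oakhollow Logistics SA → Stonebridge Shipping BV (R3): 100% × 58% × 13% = 7.54% of Granite Partners LP.
Chain via Ashford Holdings Ltd → Beacon Realty LP (R3): 43% × 22% × 56% = 5.2976% of Granite Partners LP.
Aggregating (R1): 7.54% + 5.2976% = 12.8376%.
12.8376% does not exceed the 50% threshold, so Chloe is not a related party to Granite Partners LP.

No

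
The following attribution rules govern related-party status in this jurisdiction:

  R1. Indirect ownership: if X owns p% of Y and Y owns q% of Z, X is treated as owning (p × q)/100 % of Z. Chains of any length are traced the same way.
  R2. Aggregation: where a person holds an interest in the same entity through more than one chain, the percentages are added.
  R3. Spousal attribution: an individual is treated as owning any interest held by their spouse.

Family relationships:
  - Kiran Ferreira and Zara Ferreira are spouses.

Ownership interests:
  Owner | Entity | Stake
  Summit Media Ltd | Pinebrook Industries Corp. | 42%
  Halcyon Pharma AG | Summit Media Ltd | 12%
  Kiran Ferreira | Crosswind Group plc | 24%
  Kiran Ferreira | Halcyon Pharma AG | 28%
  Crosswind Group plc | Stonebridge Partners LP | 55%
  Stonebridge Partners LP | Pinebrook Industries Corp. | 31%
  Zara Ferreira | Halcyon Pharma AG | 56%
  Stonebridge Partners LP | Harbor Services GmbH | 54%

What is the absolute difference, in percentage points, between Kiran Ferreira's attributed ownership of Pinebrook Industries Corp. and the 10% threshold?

By spousal attribution (R3), Kiran Ferreira is treated as also owning Zara Ferreira's interest in Halcyon Pharma AG, giving 28% + 56% = 84%.
Chain via Halcyon Pharma AG → Summit Media Ltd (R1): 84% × 12% × 42% = 4.2336% of Pinebrook Industries Corp.
Chain via Crosswind Group plc → Stonebridge Partners LP (R1): 24% × 55% × 31% = 4.092% of Pinebrook Industries Corp.
Aggregating (R2): 4.2336% + 4.092% = 8.3256%.
8.3256% falls short of the 10% threshold by 1.6744 percentage points.

1.6744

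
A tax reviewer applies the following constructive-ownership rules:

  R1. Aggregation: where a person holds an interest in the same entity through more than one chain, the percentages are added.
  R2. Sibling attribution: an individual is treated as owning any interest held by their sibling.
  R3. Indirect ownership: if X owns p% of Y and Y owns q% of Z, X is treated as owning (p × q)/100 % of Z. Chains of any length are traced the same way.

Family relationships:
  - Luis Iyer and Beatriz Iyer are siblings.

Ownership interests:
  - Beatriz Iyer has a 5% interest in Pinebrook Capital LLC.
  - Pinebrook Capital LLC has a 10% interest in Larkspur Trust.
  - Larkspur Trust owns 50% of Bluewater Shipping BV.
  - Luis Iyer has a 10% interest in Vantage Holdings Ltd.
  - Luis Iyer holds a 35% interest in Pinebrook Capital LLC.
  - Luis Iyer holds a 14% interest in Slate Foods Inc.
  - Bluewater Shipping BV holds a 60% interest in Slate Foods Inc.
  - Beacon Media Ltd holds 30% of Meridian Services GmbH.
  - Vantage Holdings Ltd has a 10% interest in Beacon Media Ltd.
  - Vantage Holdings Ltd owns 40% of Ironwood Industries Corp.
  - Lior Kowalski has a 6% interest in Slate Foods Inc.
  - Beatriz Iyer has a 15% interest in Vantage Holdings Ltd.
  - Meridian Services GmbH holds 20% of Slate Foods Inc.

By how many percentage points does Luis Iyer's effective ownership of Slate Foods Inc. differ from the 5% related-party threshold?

10.35

By sibling attribution (R2), Luis Iyer is treated as also owning Beatriz Iyer's interest in Pinebrook Capital LLC, giving 35% + 5% = 40%.
By sibling attribution (R2), Luis Iyer is treated as also owning Beatriz Iyer's interest in Vantage Holdings Ltd, giving 10% + 15% = 25%.
Chain via Pinebrook Capital LLC → Larkspur Trust → Bluewater Shipping BV (R3): 40% × 10% × 50% × 60% = 1.2% of Slate Foods Inc.
Chain via Vantage Holdings Ltd → Beacon Media Ltd → Meridian Services GmbH (R3): 25% × 10% × 30% × 20% = 0.15% of Slate Foods Inc.
Direct interest in Slate Foods Inc: 14%.
Aggregating (R1): 1.2% + 0.15% + 14% = 15.35%.
15.35% exceeds the 5% threshold by 10.35 percentage points.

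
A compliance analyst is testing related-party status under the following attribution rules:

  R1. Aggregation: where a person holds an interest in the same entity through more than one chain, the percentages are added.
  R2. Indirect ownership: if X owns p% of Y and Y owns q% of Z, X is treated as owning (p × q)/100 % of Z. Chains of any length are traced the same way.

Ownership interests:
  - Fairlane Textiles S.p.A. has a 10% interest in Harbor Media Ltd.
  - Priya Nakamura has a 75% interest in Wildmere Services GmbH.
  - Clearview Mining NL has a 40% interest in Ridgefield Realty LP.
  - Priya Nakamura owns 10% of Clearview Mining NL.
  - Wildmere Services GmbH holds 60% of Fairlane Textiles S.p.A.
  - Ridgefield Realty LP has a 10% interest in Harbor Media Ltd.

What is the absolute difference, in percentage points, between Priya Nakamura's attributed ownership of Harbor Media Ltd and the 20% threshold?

Chain via Wildmere Services GmbH → Fairlane Textiles S.p.A. (R2): 75% × 60% × 10% = 4.5% of Harbor Media Ltd.
Chain via Clearview Mining NL → Ridgefield Realty LP (R2): 10% × 40% × 10% = 0.4% of Harbor Media Ltd.
Aggregating (R1): 4.5% + 0.4% = 4.9%.
4.9% falls short of the 20% threshold by 15.1 percentage points.

15.1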